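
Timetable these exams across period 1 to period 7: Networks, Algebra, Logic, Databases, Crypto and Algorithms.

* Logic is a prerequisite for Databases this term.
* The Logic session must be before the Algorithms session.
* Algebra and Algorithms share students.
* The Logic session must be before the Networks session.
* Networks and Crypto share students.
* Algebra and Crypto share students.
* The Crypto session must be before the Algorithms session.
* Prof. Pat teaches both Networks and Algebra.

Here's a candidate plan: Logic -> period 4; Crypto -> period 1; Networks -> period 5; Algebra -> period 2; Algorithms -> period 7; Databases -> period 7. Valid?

Algebra and Crypto share students — holds.
The Logic session must be before the Networks session — holds.
Logic is a prerequisite for Databases this term — holds.
Prof. Pat teaches both Networks and Algebra — holds.
The Crypto session must be before the Algorithms session — holds.
Networks and Crypto share students — holds.
The Logic session must be before the Algorithms session — holds.
Algebra and Algorithms share students — holds.

Yes, all constraints hold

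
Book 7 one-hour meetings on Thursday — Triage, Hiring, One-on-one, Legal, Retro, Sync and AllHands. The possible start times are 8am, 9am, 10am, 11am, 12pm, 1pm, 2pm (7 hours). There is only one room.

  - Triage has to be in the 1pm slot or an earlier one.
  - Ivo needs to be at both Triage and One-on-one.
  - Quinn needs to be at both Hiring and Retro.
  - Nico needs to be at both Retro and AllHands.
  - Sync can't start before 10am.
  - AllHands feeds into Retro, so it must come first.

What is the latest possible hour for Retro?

2pm

Precedence pushes Retro to at least 9am.
Retro at 2pm is achievable: Retro in 2pm; AllHands in 9am; Triage in 8am; One-on-one in 12pm; Legal in 1pm; Hiring in 11am; Sync in 10am.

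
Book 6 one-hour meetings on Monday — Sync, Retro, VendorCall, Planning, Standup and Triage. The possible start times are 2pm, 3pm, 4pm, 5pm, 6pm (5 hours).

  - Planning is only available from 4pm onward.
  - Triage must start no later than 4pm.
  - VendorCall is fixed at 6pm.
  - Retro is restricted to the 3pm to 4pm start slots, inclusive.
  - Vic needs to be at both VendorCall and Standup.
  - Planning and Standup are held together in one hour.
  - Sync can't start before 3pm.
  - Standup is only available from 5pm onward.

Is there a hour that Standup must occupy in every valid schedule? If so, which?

Standup's window is 5pm–6pm.
VendorCall is fixed at 6pm, and Standup can't share a hour with VendorCall.
So Standup must be 5pm.

5pm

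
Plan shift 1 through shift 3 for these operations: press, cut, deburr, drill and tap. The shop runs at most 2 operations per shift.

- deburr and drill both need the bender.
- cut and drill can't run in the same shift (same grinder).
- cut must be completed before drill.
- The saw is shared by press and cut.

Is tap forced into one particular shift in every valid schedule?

tap can be shift 1 (e.g. drill=shift 2, press=shift 2, cut=shift 1, deburr=shift 3, tap=shift 1) or shift 2 (e.g. drill=shift 2; deburr=shift 1; press=shift 3; tap=shift 2; cut=shift 1).

No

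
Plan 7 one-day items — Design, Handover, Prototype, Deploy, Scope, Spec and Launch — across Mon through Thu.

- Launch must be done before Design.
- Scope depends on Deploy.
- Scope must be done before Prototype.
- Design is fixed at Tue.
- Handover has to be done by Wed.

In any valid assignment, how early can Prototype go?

Wed

Precedence pushes Prototype to at least Wed.
Prototype at Wed is achievable: Launch=Mon, Spec=Mon, Deploy=Mon, Handover=Mon, Scope=Tue, Design=Tue, Prototype=Wed.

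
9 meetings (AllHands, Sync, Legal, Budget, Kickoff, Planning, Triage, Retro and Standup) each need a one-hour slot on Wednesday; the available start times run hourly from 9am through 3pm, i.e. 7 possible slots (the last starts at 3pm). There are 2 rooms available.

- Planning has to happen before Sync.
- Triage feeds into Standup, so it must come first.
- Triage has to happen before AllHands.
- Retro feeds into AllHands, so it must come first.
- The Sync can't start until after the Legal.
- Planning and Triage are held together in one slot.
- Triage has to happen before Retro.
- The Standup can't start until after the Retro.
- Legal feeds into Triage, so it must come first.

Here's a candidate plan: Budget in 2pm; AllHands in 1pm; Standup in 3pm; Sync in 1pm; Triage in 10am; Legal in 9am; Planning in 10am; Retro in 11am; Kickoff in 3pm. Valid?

Planning has to happen before Sync — holds.
Triage has to happen before Retro — holds.
Planning and Triage are held together in one slot — holds.
There are 2 rooms available — holds.
The Standup can't start until after the Retro — holds.
The Sync can't start until after the Legal — holds.
Legal feeds into Triage, so it must come first — holds.
Retro feeds into AllHands, so it must come first — holds.
Triage has to happen before AllHands — holds.
Triage feeds into Standup, so it must come first — holds.

Yes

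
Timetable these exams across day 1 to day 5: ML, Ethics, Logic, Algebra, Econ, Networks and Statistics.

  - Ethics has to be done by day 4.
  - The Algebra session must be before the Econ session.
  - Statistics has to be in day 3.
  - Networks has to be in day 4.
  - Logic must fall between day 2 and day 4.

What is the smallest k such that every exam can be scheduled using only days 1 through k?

The precedence chain requires at least 2 distinct days.
Networks can't be placed before day 4, so the schedule must run through at least day 4.
4 works (last occupied day: day 4): for example Ethics in day 1; Logic in day 2; Algebra in day 1; Econ in day 2; Statistics in day 3; ML in day 1; Networks in day 4.

4 days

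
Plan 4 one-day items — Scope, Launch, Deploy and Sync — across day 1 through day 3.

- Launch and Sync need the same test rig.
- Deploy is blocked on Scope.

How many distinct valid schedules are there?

18

Splitting on Scope: it can be day 1 (12), day 2 (6). Listing each branch's schedules as (Launch, Deploy, Sync) by day number:
Scope=day 1: (1,2,2) (1,2,3) (1,3,2) (1,3,3) (2,2,1) (2,2,3) (2,3,1) (2,3,3) (3,2,1) (3,2,2) (3,3,1) (3,3,2) — 12.
Scope=day 2: (1,3,2) (1,3,3) (2,3,1) (2,3,3) (3,3,1) (3,3,2) — 6.
Summing: 12 + 6 = 18.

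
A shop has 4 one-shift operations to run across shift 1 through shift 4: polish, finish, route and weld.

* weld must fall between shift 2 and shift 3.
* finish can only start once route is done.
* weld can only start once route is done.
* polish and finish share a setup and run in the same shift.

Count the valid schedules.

8

Splitting on polish: it can be shift 2 (2), shift 3 (3), shift 4 (3). Listing each branch's schedules as (finish, route, weld) by shift number:
polish=shift 2: (2,1,2) (2,1,3) — 2.
polish=shift 3: (3,1,2) (3,1,3) (3,2,3) — 3.
polish=shift 4: (4,1,2) (4,1,3) (4,2,3) — 3.
Summing: 2 + 3 + 3 = 8.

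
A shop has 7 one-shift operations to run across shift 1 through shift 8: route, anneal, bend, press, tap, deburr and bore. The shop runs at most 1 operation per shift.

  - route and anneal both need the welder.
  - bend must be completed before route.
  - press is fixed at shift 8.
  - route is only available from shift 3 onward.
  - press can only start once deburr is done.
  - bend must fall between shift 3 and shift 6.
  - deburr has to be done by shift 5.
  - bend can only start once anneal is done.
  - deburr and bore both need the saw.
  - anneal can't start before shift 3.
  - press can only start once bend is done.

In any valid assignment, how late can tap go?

shift 7

tap at shift 7 is achievable: bore=shift 2, press=shift 8, tap=shift 7, deburr=shift 1, anneal=shift 3, bend=shift 4, route=shift 5.
Nothing later works — the conflict and capacity constraints rule out every shift after shift 7.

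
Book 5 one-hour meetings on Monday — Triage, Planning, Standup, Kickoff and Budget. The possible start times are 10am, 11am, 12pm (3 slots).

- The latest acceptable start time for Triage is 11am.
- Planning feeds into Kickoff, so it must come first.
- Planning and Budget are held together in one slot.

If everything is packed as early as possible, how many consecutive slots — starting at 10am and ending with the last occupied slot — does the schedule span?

2 slots

The precedence chain requires at least 2 distinct slots.
2 works (last occupied slot: 11am): for example Planning in 10am, Budget in 10am, Triage in 10am, Kickoff in 11am, Standup in 10am.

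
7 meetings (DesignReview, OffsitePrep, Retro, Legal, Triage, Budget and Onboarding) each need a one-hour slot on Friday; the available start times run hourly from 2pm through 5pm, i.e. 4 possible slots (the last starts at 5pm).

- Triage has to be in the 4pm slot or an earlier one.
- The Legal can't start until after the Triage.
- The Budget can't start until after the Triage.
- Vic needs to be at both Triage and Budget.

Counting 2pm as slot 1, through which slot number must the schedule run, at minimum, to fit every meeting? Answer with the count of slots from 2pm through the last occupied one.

2

The precedence chain requires at least 2 distinct slots.
2 works (last occupied slot: 3pm): for example Budget in 3pm, Legal in 3pm, Retro in 2pm, OffsitePrep in 2pm, Onboarding in 2pm, Triage in 2pm, DesignReview in 2pm.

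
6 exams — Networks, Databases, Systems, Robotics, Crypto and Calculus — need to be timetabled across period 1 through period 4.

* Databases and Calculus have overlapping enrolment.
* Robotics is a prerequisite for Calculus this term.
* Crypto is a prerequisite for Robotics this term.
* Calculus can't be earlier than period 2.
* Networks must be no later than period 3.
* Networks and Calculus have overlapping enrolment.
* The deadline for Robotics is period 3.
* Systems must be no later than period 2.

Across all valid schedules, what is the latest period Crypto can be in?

period 2

Downstream work caps Crypto at period 2.
Crypto at period 2 is achievable: Robotics=period 3, Calculus=period 4, Systems=period 1, Databases=period 1, Crypto=period 2, Networks=period 1.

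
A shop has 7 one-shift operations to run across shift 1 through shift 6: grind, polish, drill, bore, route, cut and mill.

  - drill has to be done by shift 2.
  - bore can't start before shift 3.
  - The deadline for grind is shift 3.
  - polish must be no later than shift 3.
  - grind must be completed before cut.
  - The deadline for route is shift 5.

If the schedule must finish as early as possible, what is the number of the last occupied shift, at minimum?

The precedence chain requires at least 2 distinct shifts.
bore can't be placed before shift 3, so the schedule must run through at least shift 3.
3 works (last occupied shift: shift 3): for example polish in shift 1, mill in shift 1, bore in shift 3, cut in shift 2, route in shift 1, drill in shift 1, grind in shift 1.

shift 3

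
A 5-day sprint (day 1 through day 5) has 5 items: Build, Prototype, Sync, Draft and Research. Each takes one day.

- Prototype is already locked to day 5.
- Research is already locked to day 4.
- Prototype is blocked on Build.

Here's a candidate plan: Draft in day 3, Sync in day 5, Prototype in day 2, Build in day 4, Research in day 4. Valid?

No — it violates: Prototype is already locked to day 5

Research is already locked to day 4 — holds.
Prototype is already locked to day 5 — violated.
Prototype is blocked on Build — violated.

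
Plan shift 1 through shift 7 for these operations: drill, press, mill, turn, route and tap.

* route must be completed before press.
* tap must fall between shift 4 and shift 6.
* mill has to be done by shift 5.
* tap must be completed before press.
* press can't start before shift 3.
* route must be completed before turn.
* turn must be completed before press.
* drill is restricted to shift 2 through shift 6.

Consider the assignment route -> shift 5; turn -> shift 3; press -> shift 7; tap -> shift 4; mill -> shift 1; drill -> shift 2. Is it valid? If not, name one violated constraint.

turn must be completed before press — holds.
tap must fall between shift 4 and shift 6 — holds.
route must be completed before turn — violated.
route must be completed before press — holds.
press can't start before shift 3 — holds.
mill has to be done by shift 5 — holds.
drill is restricted to shift 2 through shift 6 — holds.
tap must be completed before press — holds.

No — it violates: route must be completed before turn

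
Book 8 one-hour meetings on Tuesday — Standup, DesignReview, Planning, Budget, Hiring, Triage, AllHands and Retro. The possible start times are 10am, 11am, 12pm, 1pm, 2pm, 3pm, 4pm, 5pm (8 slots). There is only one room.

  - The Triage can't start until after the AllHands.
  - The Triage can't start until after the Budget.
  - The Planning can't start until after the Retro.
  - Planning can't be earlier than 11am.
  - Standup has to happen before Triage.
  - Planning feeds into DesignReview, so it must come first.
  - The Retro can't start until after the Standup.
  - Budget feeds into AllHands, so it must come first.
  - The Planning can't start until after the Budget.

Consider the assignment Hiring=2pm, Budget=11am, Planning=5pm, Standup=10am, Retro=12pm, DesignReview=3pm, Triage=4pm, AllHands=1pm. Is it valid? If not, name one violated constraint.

Planning feeds into DesignReview, so it must come first — violated.
The Retro can't start until after the Standup — holds.
Standup has to happen before Triage — holds.
The Triage can't start until after the AllHands — holds.
Planning can't be earlier than 11am — holds.
The Triage can't start until after the Budget — holds.
The Planning can't start until after the Budget — holds.
The Planning can't start until after the Retro — holds.
Budget feeds into AllHands, so it must come first — holds.
There is only one room — holds.

Invalid. Planning feeds into DesignReview, so it must come first.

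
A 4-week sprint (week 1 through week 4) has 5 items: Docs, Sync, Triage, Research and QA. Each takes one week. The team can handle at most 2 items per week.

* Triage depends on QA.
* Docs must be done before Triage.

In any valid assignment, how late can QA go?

Downstream work caps QA at week 3.
QA at week 3 is achievable: Docs -> week 1, QA -> week 3, Triage -> week 4, Research -> week 2, Sync -> week 1.

week 3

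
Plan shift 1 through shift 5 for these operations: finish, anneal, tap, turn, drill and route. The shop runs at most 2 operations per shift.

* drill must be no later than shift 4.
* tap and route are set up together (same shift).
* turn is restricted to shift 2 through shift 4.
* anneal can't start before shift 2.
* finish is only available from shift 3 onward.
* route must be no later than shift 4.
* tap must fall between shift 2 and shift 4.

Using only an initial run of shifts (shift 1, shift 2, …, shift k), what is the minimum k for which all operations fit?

4 shifts

With at most 2 per shift and 6 operations, at least 3 shifts are needed.
finish can't be placed before shift 3, so the schedule must run through at least shift 3.
Could 3 shifts be enough, i.e. nothing placed later than shift 3? No: finish's window within 3 shifts is {shift 3}; anneal's window within 3 shifts is {shift 2, shift 3}; tap's window within 3 shifts is {shift 2, shift 3}; turn's window within 3 shifts is {shift 2, shift 3}; route's window within 3 shifts is {shift 1, shift 2, shift 3}; route must be in the same shift as tap (in {shift 2, shift 3}) → {shift 2, shift 3}; finish, anneal, tap, turn and route are all confined to {shift 2, shift 3} — 5 operations for 2 shifts at most 2 apiece is too many.
So 3 shifts is not enough.
4 works (last occupied shift: shift 4): for example anneal -> shift 2; finish -> shift 3; route -> shift 4; drill -> shift 1; tap -> shift 4; turn -> shift 2.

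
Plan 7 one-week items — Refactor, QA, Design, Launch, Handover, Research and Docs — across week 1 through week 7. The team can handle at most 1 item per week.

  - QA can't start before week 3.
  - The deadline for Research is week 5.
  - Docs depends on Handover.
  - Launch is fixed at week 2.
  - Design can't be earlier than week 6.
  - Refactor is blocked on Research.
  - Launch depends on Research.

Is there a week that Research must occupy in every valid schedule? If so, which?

week 1

Research's own window allows nothing later than week 5; downstream work caps Research at week 1.
So Research is pinned to week 1.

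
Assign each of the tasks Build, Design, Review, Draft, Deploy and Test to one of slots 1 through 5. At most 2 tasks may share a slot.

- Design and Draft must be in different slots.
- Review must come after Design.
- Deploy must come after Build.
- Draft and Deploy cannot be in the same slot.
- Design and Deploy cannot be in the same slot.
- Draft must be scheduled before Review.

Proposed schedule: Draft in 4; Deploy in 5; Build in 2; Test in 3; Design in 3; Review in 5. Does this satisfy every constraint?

Yes, all constraints hold

At most 2 tasks may share a slot — holds.
Review must come after Design — holds.
Design and Draft must be in different slots — holds.
Draft must be scheduled before Review — holds.
Draft and Deploy cannot be in the same slot — holds.
Deploy must come after Build — holds.
Design and Deploy cannot be in the same slot — holds.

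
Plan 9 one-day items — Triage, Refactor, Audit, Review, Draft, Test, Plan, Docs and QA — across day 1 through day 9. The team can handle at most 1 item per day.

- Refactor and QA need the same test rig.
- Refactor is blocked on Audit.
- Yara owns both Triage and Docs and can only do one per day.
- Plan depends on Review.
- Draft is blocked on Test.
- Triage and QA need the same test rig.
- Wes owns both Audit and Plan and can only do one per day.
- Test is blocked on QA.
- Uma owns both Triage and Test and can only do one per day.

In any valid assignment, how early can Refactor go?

Precedence pushes Refactor to at least day 2.
Refactor at day 2 is achievable: Refactor -> day 2; Review -> day 5; Triage -> day 8; Audit -> day 1; Docs -> day 9; Plan -> day 7; Test -> day 4; Draft -> day 6; QA -> day 3.

day 2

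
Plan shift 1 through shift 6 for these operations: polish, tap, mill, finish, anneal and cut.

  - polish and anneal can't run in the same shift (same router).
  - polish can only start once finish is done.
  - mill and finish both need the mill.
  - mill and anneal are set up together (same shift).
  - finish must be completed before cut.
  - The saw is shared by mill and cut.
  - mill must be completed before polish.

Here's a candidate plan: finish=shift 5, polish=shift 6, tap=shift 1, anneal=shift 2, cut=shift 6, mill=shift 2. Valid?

Yes

polish can only start once finish is done — holds.
The saw is shared by mill and cut — holds.
finish must be completed before cut — holds.
mill and anneal are set up together (same shift) — holds.
polish and anneal can't run in the same shift (same router) — holds.
mill and finish both need the mill — holds.
mill must be completed before polish — holds.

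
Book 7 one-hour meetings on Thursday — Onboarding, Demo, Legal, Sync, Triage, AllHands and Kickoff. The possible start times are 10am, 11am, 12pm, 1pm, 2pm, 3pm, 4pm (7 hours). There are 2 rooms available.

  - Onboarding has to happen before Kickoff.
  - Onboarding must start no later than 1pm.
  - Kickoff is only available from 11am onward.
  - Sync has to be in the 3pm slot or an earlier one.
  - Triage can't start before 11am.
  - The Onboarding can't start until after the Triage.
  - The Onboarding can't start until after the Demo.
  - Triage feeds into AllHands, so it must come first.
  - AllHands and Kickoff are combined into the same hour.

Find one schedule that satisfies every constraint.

Sync in 10am; Legal in 11am; Demo in 10am; AllHands in 1pm; Onboarding in 12pm; Kickoff in 1pm; Triage in 11am

Checking: Triage(11am) before AllHands(1pm); Onboarding(12pm) before Kickoff(1pm); Triage(11am) before Onboarding(12pm); Demo(10am) before Onboarding(12pm); AllHands = Kickoff = 1pm; Onboarding=12pm in [10am,1pm]; Triage=11am in [11am,4pm]; Kickoff=1pm in [11am,4pm]; Sync=10am in [10am,3pm]; max 2 per hour (cap 2).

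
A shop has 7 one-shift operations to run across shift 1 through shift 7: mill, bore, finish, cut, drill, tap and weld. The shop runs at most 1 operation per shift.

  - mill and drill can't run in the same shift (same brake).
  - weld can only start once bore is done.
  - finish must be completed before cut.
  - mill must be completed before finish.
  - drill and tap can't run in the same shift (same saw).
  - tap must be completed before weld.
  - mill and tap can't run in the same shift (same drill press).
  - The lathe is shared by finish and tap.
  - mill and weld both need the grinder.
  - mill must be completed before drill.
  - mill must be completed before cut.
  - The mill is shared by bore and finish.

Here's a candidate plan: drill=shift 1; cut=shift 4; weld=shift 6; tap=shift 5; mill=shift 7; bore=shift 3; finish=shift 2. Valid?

The lathe is shared by finish and tap — holds.
mill must be completed before finish — violated.
mill and drill can't run in the same shift (same brake) — holds.
tap must be completed before weld — holds.
mill must be completed before drill — violated.
The mill is shared by bore and finish — holds.
drill and tap can't run in the same shift (same saw) — holds.
The shop runs at most 1 operation per shift — holds.
finish must be completed before cut — holds.
weld can only start once bore is done — holds.
mill must be completed before cut — violated.
mill and tap can't run in the same shift (same drill press) — holds.
mill and weld both need the grinder — holds.

No — it violates: mill must be completed before drill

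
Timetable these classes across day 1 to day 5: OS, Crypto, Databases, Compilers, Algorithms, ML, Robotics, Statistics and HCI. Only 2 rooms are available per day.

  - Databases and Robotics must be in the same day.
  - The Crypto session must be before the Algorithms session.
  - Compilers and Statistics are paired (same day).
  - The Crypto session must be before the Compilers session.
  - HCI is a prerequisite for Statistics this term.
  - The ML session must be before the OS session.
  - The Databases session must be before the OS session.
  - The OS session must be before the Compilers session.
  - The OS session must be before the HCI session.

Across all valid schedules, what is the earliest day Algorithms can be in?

day 3

Precedence pushes Algorithms to at least day 2.
Algorithms at day 3 is achievable: OS -> day 3; HCI -> day 4; Algorithms -> day 3; Statistics -> day 5; Compilers -> day 5; ML -> day 1; Robotics -> day 2; Databases -> day 2; Crypto -> day 1.
Nothing earlier works — the capacity limit rule out every day before day 3.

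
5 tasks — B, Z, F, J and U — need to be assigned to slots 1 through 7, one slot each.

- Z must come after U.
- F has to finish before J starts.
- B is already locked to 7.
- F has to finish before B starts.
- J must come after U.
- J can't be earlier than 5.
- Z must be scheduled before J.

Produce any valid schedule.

Z=2; F=1; U=1; B=7; J=5

Checking: F(1) before B(7); Z(2) before J(5); F(1) before J(5); U(1) before J(5); U(1) before Z(2); B=7 in [7,7]; J=5 in [5,7].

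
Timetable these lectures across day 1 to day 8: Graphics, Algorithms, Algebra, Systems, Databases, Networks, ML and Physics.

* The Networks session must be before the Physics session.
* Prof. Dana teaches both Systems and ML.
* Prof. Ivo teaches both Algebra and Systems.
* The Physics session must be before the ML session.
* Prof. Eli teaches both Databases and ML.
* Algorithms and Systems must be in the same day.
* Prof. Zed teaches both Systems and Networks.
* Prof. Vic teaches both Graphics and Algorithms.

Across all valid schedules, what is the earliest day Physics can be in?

day 2

Precedence pushes Physics to at least day 2; downstream work caps Physics at day 7.
Physics at day 2 is achievable: Physics in day 2; Algorithms in day 2; Databases in day 1; Algebra in day 1; Systems in day 2; Networks in day 1; Graphics in day 1; ML in day 3.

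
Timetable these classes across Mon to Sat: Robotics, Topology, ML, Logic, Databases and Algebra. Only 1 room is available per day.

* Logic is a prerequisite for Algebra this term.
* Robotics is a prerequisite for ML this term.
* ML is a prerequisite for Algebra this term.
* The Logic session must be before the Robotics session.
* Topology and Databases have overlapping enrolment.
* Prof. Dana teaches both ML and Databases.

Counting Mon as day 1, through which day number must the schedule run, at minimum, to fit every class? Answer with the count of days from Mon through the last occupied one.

The precedence chain requires at least 4 distinct days.
With at most 1 per day and 6 classes, at least 6 days are needed.
6 works (last occupied day: Sat): for example Logic in Mon; Databases in Sat; ML in Wed; Topology in Fri; Algebra in Thu; Robotics in Tue.

6 days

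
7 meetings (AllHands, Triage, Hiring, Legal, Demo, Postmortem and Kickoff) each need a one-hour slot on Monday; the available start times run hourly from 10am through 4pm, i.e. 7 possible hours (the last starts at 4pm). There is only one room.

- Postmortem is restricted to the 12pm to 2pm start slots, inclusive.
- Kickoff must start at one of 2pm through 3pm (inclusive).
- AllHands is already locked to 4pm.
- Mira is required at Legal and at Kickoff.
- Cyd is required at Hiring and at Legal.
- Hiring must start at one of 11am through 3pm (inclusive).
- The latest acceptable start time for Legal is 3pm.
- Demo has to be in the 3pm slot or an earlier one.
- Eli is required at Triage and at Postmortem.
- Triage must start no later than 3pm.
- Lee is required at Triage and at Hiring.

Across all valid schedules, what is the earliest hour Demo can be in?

10am

Demo's own window allows nothing later than 3pm.
Demo at 10am is achievable: Demo -> 10am; Triage -> 1pm; AllHands -> 4pm; Kickoff -> 2pm; Hiring -> 11am; Legal -> 3pm; Postmortem -> 12pm.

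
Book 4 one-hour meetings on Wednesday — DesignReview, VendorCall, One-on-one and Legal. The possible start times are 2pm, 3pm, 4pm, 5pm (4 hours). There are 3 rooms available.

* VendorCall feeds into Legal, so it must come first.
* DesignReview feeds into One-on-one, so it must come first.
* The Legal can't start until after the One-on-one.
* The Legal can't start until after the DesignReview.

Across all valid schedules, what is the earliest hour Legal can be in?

Precedence pushes Legal to at least 4pm.
Legal at 4pm is achievable: Legal -> 4pm, One-on-one -> 3pm, VendorCall -> 2pm, DesignReview -> 2pm.

4pm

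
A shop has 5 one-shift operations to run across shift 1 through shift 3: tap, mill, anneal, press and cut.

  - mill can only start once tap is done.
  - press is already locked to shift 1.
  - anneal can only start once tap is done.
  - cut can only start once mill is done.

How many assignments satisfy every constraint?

Enumerating: cut=shift 3, mill=shift 2, press=shift 1, anneal=shift 2, tap=shift 1 | tap in shift 1; press in shift 1; mill in shift 2; cut in shift 3; anneal in shift 3.

2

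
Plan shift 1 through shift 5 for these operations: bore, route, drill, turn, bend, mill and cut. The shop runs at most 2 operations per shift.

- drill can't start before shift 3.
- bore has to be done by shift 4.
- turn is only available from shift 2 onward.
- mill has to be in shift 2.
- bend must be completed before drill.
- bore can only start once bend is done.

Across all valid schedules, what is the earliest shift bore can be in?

shift 2

Precedence pushes bore to at least shift 2; bore's own window allows nothing later than shift 4.
bore at shift 2 is achievable: route in shift 1; turn in shift 3; mill in shift 2; bend in shift 1; drill in shift 3; cut in shift 4; bore in shift 2.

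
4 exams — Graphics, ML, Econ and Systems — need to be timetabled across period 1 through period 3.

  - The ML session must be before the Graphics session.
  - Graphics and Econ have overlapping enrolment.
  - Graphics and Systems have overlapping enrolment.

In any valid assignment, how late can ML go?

Downstream work caps ML at period 2.
ML at period 2 is achievable: ML=period 2, Systems=period 1, Graphics=period 3, Econ=period 1.

period 2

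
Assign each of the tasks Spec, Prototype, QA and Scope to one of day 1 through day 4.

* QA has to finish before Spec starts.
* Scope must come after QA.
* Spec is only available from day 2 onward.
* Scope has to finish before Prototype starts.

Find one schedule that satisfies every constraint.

Prototype=day 3, QA=day 1, Scope=day 2, Spec=day 2

Checking: QA(day 1) before Scope(day 2); QA(day 1) before Spec(day 2); Scope(day 2) before Prototype(day 3); Spec=day 2 in [day 2,day 4].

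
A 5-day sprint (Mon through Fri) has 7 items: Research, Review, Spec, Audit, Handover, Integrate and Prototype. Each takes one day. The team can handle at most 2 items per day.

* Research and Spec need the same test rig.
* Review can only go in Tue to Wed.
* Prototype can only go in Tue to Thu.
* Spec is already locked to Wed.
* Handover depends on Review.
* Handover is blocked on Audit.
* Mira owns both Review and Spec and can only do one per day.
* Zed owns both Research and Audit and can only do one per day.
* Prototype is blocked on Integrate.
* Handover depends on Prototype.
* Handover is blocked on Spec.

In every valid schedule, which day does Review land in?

Tue

Review's window is Tue–Wed.
Spec is fixed at Wed, and Review can't share a day with Spec.
So Review must be Tue.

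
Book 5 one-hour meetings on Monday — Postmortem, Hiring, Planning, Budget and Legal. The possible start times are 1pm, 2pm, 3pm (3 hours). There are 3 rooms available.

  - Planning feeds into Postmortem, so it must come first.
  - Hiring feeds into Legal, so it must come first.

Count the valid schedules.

27

Splitting on Postmortem: it can be 2pm (9), 3pm (18). Listing each branch's schedules as (Hiring, Planning, Budget, Legal):
Postmortem=2pm: (1pm,1pm,1pm,2pm) (1pm,1pm,1pm,3pm) (1pm,1pm,2pm,2pm) (1pm,1pm,2pm,3pm) (1pm,1pm,3pm,2pm) (1pm,1pm,3pm,3pm) (2pm,1pm,1pm,3pm) (2pm,1pm,2pm,3pm) (2pm,1pm,3pm,3pm) — 9.
Postmortem=3pm: (1pm,1pm,1pm,2pm) (1pm,1pm,1pm,3pm) (1pm,1pm,2pm,2pm) (1pm,1pm,2pm,3pm) (1pm,1pm,3pm,2pm) (1pm,1pm,3pm,3pm) (1pm,2pm,1pm,2pm) (1pm,2pm,1pm,3pm) (1pm,2pm,2pm,2pm) (1pm,2pm,2pm,3pm) (1pm,2pm,3pm,2pm) (1pm,2pm,3pm,3pm) (2pm,1pm,1pm,3pm) (2pm,1pm,2pm,3pm) (2pm,1pm,3pm,3pm) (2pm,2pm,1pm,3pm) (2pm,2pm,2pm,3pm) (2pm,2pm,3pm,3pm) — 18.
Summing: 9 + 18 = 27.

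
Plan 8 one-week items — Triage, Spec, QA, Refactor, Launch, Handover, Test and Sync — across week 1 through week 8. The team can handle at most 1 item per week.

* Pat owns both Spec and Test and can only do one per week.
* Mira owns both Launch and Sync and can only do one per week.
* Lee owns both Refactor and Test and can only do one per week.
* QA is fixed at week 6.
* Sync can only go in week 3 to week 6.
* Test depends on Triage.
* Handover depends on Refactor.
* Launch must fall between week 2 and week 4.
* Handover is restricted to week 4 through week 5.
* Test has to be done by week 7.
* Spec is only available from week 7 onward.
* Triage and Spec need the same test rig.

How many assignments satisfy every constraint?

Splitting on Triage: it can be week 1 (6), week 2 (3), week 3 (2), week 4 (1), week 5 (1). Listing each branch's schedules as (Spec, QA, Refactor, Launch, Handover, Test, Sync) by week number:
Triage=week 1: (8,6,2,3,4,7,5) (8,6,2,3,5,7,4) (8,6,2,4,5,7,3) (8,6,3,2,4,7,5) (8,6,3,2,5,7,4) (8,6,4,2,5,7,3) — 6.
Triage=week 2: (8,6,1,3,4,7,5) (8,6,1,3,5,7,4) (8,6,1,4,5,7,3) — 3.
Triage=week 3: (8,6,1,2,4,7,5) (8,6,1,2,5,7,4) — 2.
Triage=week 4: (8,6,1,2,5,7,3) — 1.
Triage=week 5: (8,6,1,2,4,7,3) — 1.
Summing: 6 + 3 + 2 + 1 + 1 = 13.

13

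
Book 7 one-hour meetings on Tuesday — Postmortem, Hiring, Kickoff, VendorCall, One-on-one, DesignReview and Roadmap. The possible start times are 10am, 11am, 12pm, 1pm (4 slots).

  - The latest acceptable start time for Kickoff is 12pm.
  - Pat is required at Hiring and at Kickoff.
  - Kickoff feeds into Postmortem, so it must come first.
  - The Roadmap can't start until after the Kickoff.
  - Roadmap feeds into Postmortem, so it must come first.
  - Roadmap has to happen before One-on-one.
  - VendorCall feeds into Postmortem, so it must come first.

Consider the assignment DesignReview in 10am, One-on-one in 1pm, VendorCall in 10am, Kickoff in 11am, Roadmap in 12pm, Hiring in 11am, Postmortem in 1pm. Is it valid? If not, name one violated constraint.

No. Pat is required at Hiring and at Kickoff is not satisfied.

Kickoff feeds into Postmortem, so it must come first — holds.
VendorCall feeds into Postmortem, so it must come first — holds.
The latest acceptable start time for Kickoff is 12pm — holds.
Roadmap has to happen before One-on-one — holds.
Roadmap feeds into Postmortem, so it must come first — holds.
The Roadmap can't start until after the Kickoff — holds.
Pat is required at Hiring and at Kickoff — violated.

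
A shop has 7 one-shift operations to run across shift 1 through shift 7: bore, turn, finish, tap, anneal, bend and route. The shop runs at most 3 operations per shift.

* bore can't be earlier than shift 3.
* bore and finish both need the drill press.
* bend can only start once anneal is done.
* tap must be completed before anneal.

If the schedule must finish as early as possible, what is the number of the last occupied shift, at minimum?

The precedence chain requires at least 3 distinct shifts.
With at most 3 per shift and 7 operations, at least 3 shifts are needed.
3 works (last occupied shift: shift 3): for example bore -> shift 3; tap -> shift 1; anneal -> shift 2; turn -> shift 1; bend -> shift 3; route -> shift 2; finish -> shift 1.

shift 3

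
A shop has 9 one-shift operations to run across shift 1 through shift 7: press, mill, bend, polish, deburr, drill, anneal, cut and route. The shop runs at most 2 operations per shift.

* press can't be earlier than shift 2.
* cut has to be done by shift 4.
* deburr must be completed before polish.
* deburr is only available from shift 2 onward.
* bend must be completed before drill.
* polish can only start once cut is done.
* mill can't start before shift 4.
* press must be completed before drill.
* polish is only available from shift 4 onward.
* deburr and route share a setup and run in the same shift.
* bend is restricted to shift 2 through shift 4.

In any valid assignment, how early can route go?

shift 2

Route must be in the same shift as deburr, which can't be before shift 2, so route is at least shift 2; route must be in the same shift as deburr, which can't be after shift 6, so route is at most shift 6.
route at shift 2 is achievable: mill -> shift 4; anneal -> shift 1; route -> shift 2; polish -> shift 4; press -> shift 3; bend -> shift 3; deburr -> shift 2; drill -> shift 5; cut -> shift 1.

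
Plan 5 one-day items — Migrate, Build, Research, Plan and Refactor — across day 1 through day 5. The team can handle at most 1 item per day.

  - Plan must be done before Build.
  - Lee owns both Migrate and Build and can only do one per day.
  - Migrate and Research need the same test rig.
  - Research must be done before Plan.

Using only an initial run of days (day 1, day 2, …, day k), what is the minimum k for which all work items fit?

5

The precedence chain requires at least 3 distinct days.
With at most 1 per day and 5 work items, at least 5 days are needed.
5 works (last occupied day: day 5): for example Plan -> day 2; Research -> day 1; Refactor -> day 5; Build -> day 3; Migrate -> day 4.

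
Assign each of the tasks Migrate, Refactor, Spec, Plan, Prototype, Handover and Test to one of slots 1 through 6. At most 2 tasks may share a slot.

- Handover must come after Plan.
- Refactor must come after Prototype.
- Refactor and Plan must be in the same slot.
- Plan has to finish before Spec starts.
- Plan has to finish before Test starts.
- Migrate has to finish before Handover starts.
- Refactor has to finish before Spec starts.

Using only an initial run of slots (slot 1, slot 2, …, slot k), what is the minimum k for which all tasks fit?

4 slots

The precedence chain requires at least 3 distinct slots.
With at most 2 per slot and 7 tasks, at least 4 slots are needed.
4 works (last occupied slot: 4): for example Prototype -> 1; Test -> 4; Spec -> 3; Handover -> 3; Plan -> 2; Migrate -> 1; Refactor -> 2.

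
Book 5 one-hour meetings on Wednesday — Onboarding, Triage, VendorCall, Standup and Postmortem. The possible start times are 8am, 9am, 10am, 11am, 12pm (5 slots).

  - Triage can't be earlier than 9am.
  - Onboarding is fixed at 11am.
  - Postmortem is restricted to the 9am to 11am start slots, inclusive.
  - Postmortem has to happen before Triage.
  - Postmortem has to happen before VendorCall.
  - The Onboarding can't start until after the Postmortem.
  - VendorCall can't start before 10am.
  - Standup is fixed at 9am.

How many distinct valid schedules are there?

Splitting on Triage: it can be 10am (3), 11am (5), 12pm (5). Listing each branch's schedules as (Onboarding, VendorCall, Standup, Postmortem):
Triage=10am: (11am,10am,9am,9am) (11am,11am,9am,9am) (11am,12pm,9am,9am) — 3.
Triage=11am: (11am,10am,9am,9am) (11am,11am,9am,9am) (11am,11am,9am,10am) (11am,12pm,9am,9am) (11am,12pm,9am,10am) — 5.
Triage=12pm: (11am,10am,9am,9am) (11am,11am,9am,9am) (11am,11am,9am,10am) (11am,12pm,9am,9am) (11am,12pm,9am,10am) — 5.
Summing: 3 + 5 + 5 = 13.

13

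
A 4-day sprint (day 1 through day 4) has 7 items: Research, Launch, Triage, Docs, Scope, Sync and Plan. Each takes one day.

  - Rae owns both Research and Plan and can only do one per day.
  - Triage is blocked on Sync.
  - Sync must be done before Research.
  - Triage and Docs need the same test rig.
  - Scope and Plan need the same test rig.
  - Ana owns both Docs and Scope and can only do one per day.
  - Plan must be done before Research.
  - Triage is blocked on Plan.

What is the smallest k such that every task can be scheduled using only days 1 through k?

2

The precedence chain requires at least 2 distinct days.
2 works (last occupied day: day 2): for example Triage -> day 2, Docs -> day 1, Scope -> day 2, Sync -> day 1, Launch -> day 1, Research -> day 2, Plan -> day 1.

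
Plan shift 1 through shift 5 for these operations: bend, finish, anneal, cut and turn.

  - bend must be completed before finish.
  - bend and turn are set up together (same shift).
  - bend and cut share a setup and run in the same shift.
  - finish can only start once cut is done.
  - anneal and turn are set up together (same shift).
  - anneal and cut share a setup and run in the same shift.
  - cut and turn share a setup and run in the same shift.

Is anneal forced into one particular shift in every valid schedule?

anneal can be shift 1 (e.g. bend in shift 1; turn in shift 1; cut in shift 1; finish in shift 2; anneal in shift 1) or shift 2 (e.g. finish in shift 3; turn in shift 2; anneal in shift 2; bend in shift 2; cut in shift 2).

No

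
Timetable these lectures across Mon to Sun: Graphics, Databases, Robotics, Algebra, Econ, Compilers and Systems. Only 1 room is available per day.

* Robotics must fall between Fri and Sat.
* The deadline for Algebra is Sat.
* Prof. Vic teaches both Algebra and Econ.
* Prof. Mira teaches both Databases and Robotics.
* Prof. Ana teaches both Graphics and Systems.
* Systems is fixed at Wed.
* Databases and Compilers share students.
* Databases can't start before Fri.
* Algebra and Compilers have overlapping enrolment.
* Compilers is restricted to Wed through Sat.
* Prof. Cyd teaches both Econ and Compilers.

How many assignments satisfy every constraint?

Splitting on Databases: it can be Fri (4), Sat (4), Sun (24). Listing each branch's schedules as (Graphics, Robotics, Algebra, Econ, Compilers, Systems):
Databases=Fri: (Mon,Sat,Tue,Sun,Thu,Wed) (Tue,Sat,Mon,Sun,Thu,Wed) (Sun,Sat,Mon,Tue,Thu,Wed) (Sun,Sat,Tue,Mon,Thu,Wed) — 4.
Databases=Sat: (Mon,Fri,Tue,Sun,Thu,Wed) (Tue,Fri,Mon,Sun,Thu,Wed) (Sun,Fri,Mon,Tue,Thu,Wed) (Sun,Fri,Tue,Mon,Thu,Wed) — 4.
Databases=Sun: (Mon,Fri,Tue,Thu,Sat,Wed) (Mon,Fri,Tue,Sat,Thu,Wed) (Mon,Fri,Thu,Tue,Sat,Wed) (Mon,Fri,Sat,Tue,Thu,Wed) (Mon,Sat,Tue,Thu,Fri,Wed) (Mon,Sat,Tue,Fri,Thu,Wed) (Mon,Sat,Thu,Tue,Fri,Wed) (Mon,Sat,Fri,Tue,Thu,Wed) (Tue,Fri,Mon,Thu,Sat,Wed) (Tue,Fri,Mon,Sat,Thu,Wed) (Tue,Fri,Thu,Mon,Sat,Wed) (Tue,Fri,Sat,Mon,Thu,Wed) (Tue,Sat,Mon,Thu,Fri,Wed) (Tue,Sat,Mon,Fri,Thu,Wed) (Tue,Sat,Thu,Mon,Fri,Wed) (Tue,Sat,Fri,Mon,Thu,Wed) (Thu,Fri,Mon,Tue,Sat,Wed) (Thu,Fri,Tue,Mon,Sat,Wed) (Thu,Sat,Mon,Tue,Fri,Wed) (Thu,Sat,Tue,Mon,Fri,Wed) (Fri,Sat,Mon,Tue,Thu,Wed) (Fri,Sat,Tue,Mon,Thu,Wed) (Sat,Fri,Mon,Tue,Thu,Wed) (Sat,Fri,Tue,Mon,Thu,Wed) — 24.
Summing: 4 + 4 + 24 = 32.

32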